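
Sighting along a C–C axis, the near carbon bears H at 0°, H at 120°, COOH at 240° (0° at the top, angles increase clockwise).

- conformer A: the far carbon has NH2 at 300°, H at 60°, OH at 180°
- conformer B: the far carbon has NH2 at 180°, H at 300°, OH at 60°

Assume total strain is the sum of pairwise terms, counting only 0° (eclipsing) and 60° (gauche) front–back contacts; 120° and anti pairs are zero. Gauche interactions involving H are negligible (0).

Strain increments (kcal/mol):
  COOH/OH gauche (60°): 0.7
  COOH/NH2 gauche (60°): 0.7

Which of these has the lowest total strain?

A (staggered): COOH–NH2 gauche, COOH–OH gauche; 0.7 + 0.7 = 1.4 kcal/mol.
B (staggered): COOH–NH2 gauche; 0.7 = 0.7 kcal/mol.
B has the lowest total (0.7 kcal/mol).

B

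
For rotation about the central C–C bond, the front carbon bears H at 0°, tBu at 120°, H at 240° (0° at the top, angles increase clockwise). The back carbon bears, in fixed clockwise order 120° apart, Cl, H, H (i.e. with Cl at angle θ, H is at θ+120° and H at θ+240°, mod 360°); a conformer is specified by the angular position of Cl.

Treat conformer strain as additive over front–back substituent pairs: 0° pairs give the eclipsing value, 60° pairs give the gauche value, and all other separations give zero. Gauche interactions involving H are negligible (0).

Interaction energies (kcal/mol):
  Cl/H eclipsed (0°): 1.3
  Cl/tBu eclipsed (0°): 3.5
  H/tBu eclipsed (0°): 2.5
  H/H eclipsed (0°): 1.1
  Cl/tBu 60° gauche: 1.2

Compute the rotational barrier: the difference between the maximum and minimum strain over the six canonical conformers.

5.7 kcal/mol

Cl at 0° is eclipsed. H at 0° is eclipsed with Cl at 0° (1.3); tBu at 120° is eclipsed with H at 120° (2.5); H at 240° is eclipsed with H at 240° (1.1). Total 4.9 kcal/mol.
Cl at 60° is staggered. tBu at 120° is gauche with Cl at 60° (1.2). Total 1.2 kcal/mol.
Cl at 120° is eclipsed. H at 0° is eclipsed with H at 0° (1.1); tBu at 120° is eclipsed with Cl at 120° (3.5); H at 240° is eclipsed with H at 240° (1.1). Total 5.7 kcal/mol.
Cl at 180° is staggered. tBu at 120° is gauche with Cl at 180° (1.2). Total 1.2 kcal/mol.
Cl at 240° is eclipsed. H at 0° is eclipsed with H at 0° (1.1); tBu at 120° is eclipsed with H at 120° (2.5); H at 240° is eclipsed with Cl at 240° (1.3). Total 4.9 kcal/mol.
Cl at 300° (staggered): no non-H gauche contacts → 0.0 kcal/mol.
Max at 120° (5.7 kcal/mol), min at 300° (0.0 kcal/mol); barrier = 5.7 kcal/mol.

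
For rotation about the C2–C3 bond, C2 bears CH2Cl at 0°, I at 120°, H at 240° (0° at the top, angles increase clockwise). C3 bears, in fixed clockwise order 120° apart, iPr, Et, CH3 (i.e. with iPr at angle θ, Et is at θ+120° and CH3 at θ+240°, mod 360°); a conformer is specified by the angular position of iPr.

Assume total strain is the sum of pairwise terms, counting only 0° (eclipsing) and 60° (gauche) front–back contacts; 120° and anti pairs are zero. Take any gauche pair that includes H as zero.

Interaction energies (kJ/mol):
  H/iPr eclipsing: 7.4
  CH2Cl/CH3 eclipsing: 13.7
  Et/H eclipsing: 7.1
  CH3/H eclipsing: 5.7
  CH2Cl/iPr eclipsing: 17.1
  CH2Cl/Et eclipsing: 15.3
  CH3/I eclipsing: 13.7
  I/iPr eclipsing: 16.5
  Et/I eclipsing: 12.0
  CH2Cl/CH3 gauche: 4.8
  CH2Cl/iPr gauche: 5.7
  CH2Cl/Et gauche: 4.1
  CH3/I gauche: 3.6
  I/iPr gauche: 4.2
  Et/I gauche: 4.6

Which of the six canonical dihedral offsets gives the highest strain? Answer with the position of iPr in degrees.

120°

iPr at 0° (eclipsed): CH2Cl(0°)/iPr(0°) eclipsed 17.1; I(120°)/Et(120°) eclipsed 12.0; H(240°)/CH3(240°) eclipsed 5.7 → 34.8 kJ/mol.
iPr at 60° (staggered): CH2Cl(0°)/iPr(60°) gauche 5.7; CH2Cl(0°)/CH3(300°) gauche 4.8; I(120°)/iPr(60°) gauche 4.2; I(120°)/Et(180°) gauche 4.6 → 19.3 kJ/mol.
iPr at 120° (eclipsed): CH2Cl(0°)/CH3(0°) eclipsed 13.7; I(120°)/iPr(120°) eclipsed 16.5; H(240°)/Et(240°) eclipsed 7.1 → 37.3 kJ/mol.
iPr at 180° (staggered): CH2Cl(0°)/Et(300°) gauche 4.1; CH2Cl(0°)/CH3(60°) gauche 4.8; I(120°)/iPr(180°) gauche 4.2; I(120°)/CH3(60°) gauche 3.6 → 16.7 kJ/mol.
iPr at 240° (eclipsed): CH2Cl(0°)/Et(0°) eclipsed 15.3; I(120°)/CH3(120°) eclipsed 13.7; H(240°)/iPr(240°) eclipsed 7.4 → 36.4 kJ/mol.
iPr at 300° (staggered): CH2Cl(0°)/iPr(300°) gauche 5.7; CH2Cl(0°)/Et(60°) gauche 4.1; I(120°)/Et(60°) gauche 4.6; I(120°)/CH3(180°) gauche 3.6 → 18.0 kJ/mol.
The maximum (37.3 kJ/mol) occurs with iPr at 120°.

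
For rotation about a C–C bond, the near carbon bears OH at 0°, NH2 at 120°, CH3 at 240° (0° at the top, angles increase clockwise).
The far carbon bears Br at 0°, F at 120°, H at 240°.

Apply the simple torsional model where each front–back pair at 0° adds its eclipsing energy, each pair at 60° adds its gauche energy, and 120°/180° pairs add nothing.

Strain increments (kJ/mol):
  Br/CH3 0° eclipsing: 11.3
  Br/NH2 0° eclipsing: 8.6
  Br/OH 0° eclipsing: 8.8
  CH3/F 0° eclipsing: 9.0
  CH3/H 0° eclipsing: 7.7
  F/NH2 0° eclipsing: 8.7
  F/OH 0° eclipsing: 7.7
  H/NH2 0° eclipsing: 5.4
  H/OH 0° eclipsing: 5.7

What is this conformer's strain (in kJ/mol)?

This conformer (eclipsed): OH(0°)/Br(0°) eclipsed 8.8; NH2(120°)/F(120°) eclipsed 8.7; CH3(240°)/H(240°) eclipsed 7.7 → 25.2 kJ/mol.

25.2 kJ/mol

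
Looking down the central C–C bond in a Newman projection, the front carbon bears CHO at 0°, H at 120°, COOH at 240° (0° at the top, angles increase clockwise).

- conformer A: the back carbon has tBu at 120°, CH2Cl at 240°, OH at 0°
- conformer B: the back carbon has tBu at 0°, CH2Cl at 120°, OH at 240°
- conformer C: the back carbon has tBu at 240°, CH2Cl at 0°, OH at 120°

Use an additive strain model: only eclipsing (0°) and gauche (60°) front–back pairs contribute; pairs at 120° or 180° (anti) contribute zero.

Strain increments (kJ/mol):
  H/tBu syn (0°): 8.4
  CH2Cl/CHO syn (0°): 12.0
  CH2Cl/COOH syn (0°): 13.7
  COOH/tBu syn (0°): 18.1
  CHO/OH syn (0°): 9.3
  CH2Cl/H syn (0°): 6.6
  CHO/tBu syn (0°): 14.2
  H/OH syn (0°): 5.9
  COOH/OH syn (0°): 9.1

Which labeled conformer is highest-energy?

C

A (eclipsed): CHO(0°)/OH(0°) eclipsed 9.3; H(120°)/tBu(120°) eclipsed 8.4; COOH(240°)/CH2Cl(240°) eclipsed 13.7 → 31.4 kJ/mol.
B (eclipsed): CHO(0°)/tBu(0°) eclipsed 14.2; H(120°)/CH2Cl(120°) eclipsed 6.6; COOH(240°)/OH(240°) eclipsed 9.1 → 29.9 kJ/mol.
C (eclipsed): CHO(0°)/CH2Cl(0°) eclipsed 12.0; H(120°)/OH(120°) eclipsed 5.9; COOH(240°)/tBu(240°) eclipsed 18.1 → 36.0 kJ/mol.
C has the highest total (36.0 kJ/mol).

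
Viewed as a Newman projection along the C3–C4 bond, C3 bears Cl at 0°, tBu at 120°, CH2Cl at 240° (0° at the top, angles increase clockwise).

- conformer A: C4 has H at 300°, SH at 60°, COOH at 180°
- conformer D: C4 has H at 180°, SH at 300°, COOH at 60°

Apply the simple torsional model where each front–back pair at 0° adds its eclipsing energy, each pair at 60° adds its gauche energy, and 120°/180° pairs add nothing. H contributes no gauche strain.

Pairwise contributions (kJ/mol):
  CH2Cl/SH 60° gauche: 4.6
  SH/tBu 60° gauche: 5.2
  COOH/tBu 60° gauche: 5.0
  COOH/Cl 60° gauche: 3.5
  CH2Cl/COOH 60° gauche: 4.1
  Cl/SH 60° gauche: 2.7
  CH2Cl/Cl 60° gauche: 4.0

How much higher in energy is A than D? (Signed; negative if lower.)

+1.2 kJ/mol

A (staggered): Cl(0°)/SH(60°) gauche 2.7; tBu(120°)/SH(60°) gauche 5.2; tBu(120°)/COOH(180°) gauche 5.0; CH2Cl(240°)/COOH(180°) gauche 4.1 → 17.0 kJ/mol.
D (staggered): Cl(0°)/SH(300°) gauche 2.7; Cl(0°)/COOH(60°) gauche 3.5; tBu(120°)/COOH(60°) gauche 5.0; CH2Cl(240°)/SH(300°) gauche 4.6 → 15.8 kJ/mol.
E(A) − E(D) = 17.0 − 15.8 = +1.2 kJ/mol.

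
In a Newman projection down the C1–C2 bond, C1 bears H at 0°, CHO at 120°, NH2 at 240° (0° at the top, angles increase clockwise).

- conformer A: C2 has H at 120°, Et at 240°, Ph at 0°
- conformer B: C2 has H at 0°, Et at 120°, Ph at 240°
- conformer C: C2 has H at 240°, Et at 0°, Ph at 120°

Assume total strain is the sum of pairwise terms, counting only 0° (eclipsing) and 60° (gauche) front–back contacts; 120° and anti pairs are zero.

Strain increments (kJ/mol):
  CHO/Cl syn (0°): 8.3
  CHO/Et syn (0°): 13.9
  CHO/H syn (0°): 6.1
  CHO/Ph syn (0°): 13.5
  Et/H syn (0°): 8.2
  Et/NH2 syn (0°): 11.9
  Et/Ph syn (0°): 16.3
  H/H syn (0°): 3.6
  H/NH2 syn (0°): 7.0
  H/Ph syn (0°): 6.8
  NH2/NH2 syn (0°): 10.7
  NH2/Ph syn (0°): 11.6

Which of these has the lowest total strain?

A

A is eclipsed. H at 0° is eclipsed with Ph at 0° (6.8); CHO at 120° is eclipsed with H at 120° (6.1); NH2 at 240° is eclipsed with Et at 240° (11.9). Total 24.8 kJ/mol.
B is eclipsed. H at 0° is eclipsed with H at 0° (3.6); CHO at 120° is eclipsed with Et at 120° (13.9); NH2 at 240° is eclipsed with Ph at 240° (11.6). Total 29.1 kJ/mol.
C is eclipsed. H at 0° is eclipsed with Et at 0° (8.2); CHO at 120° is eclipsed with Ph at 120° (13.5); NH2 at 240° is eclipsed with H at 240° (7.0). Total 28.7 kJ/mol.
A has the lowest total (24.8 kJ/mol).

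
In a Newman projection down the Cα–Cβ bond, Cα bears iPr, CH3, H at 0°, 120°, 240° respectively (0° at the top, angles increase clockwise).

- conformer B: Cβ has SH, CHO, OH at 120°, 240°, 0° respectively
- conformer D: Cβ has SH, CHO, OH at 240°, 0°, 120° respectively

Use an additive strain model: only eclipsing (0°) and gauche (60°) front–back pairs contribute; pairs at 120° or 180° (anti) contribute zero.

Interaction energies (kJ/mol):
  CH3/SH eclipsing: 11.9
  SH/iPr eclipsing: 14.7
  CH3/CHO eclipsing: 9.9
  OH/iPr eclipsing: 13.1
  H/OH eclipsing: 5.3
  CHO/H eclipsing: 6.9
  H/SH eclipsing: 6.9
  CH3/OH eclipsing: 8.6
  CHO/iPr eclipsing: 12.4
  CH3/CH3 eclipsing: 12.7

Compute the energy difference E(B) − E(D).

+4.0 kJ/mol

B (eclipsed): iPr–OH eclipsed, CH3–SH eclipsed, H–CHO eclipsed; 13.1 + 11.9 + 6.9 = 31.9 kJ/mol.
D (eclipsed): iPr–CHO eclipsed, CH3–OH eclipsed, H–SH eclipsed; 12.4 + 8.6 + 6.9 = 27.9 kJ/mol.
E(B) − E(D) = 31.9 − 27.9 = +4.0 kJ/mol.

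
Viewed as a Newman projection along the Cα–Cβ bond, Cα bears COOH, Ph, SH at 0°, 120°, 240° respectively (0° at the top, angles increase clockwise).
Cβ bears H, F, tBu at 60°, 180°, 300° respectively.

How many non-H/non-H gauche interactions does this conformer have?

4

Non-H gauche pairs: COOH(0°)/tBu(300°); Ph(120°)/F(180°); SH(240°)/F(180°); SH(240°)/tBu(300°) — 4 interactions.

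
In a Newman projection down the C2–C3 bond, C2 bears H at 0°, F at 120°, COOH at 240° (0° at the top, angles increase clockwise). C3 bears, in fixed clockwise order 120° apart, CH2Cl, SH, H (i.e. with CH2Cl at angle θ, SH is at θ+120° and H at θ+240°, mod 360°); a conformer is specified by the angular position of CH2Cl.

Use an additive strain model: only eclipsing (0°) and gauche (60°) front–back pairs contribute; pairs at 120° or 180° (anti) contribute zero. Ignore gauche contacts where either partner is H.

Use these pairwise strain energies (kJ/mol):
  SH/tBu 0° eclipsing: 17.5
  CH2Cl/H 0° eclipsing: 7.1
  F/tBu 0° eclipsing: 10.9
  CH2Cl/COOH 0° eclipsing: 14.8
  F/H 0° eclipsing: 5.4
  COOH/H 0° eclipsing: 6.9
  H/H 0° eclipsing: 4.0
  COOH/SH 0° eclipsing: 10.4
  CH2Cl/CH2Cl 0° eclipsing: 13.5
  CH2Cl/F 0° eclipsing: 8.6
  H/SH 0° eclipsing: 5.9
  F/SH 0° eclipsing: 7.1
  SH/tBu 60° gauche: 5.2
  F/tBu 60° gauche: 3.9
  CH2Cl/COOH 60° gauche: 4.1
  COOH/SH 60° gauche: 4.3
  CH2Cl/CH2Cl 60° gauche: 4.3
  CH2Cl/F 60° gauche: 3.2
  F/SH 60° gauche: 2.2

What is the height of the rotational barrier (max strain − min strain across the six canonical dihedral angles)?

CH2Cl at 0° (eclipsed): H(0°)/CH2Cl(0°) eclipsed 7.1; F(120°)/SH(120°) eclipsed 7.1; COOH(240°)/H(240°) eclipsed 6.9 → 21.1 kJ/mol.
CH2Cl at 60° (staggered): F(120°)/CH2Cl(60°) gauche 3.2; F(120°)/SH(180°) gauche 2.2; COOH(240°)/SH(180°) gauche 4.3 → 9.7 kJ/mol.
CH2Cl at 120° (eclipsed): H(0°)/H(0°) eclipsed 4.0; F(120°)/CH2Cl(120°) eclipsed 8.6; COOH(240°)/SH(240°) eclipsed 10.4 → 23.0 kJ/mol.
CH2Cl at 180° (staggered): F(120°)/CH2Cl(180°) gauche 3.2; COOH(240°)/CH2Cl(180°) gauche 4.1; COOH(240°)/SH(300°) gauche 4.3 → 11.6 kJ/mol.
CH2Cl at 240° (eclipsed): H(0°)/SH(0°) eclipsed 5.9; F(120°)/H(120°) eclipsed 5.4; COOH(240°)/CH2Cl(240°) eclipsed 14.8 → 26.1 kJ/mol.
CH2Cl at 300° (staggered): F(120°)/SH(60°) gauche 2.2; COOH(240°)/CH2Cl(300°) gauche 4.1 → 6.3 kJ/mol.
Max at 240° (26.1 kJ/mol), min at 300° (6.3 kJ/mol); barrier = 19.8 kJ/mol.

19.8 kJ/mol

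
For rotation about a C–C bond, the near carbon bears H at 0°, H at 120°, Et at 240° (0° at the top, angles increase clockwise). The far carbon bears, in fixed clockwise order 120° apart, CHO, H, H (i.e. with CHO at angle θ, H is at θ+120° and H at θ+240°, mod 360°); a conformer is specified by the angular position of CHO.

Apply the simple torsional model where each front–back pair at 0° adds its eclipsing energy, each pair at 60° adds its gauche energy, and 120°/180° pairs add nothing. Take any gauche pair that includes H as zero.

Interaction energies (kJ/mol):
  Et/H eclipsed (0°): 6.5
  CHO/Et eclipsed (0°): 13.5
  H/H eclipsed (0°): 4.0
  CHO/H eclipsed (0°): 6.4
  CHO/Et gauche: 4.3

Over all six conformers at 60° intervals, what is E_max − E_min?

CHO at 0° (eclipsed): H–CHO eclipsed, H–H eclipsed, Et–H eclipsed; 6.4 + 4.0 + 6.5 = 16.9 kJ/mol.
CHO at 60° (staggered): no non-H gauche contacts → 0.0 kJ/mol.
CHO at 120° (eclipsed): H–H eclipsed, H–CHO eclipsed, Et–H eclipsed; 4.0 + 6.4 + 6.5 = 16.9 kJ/mol.
CHO at 180° (staggered): Et–CHO gauche; 4.3 = 4.3 kJ/mol.
CHO at 240° (eclipsed): H–H eclipsed, H–H eclipsed, Et–CHO eclipsed; 4.0 + 4.0 + 13.5 = 21.5 kJ/mol.
CHO at 300° (staggered): Et–CHO gauche; 4.3 = 4.3 kJ/mol.
Max at 240° (21.5 kJ/mol), min at 60° (0.0 kJ/mol); barrier = 21.5 kJ/mol.

21.5 kJ/mol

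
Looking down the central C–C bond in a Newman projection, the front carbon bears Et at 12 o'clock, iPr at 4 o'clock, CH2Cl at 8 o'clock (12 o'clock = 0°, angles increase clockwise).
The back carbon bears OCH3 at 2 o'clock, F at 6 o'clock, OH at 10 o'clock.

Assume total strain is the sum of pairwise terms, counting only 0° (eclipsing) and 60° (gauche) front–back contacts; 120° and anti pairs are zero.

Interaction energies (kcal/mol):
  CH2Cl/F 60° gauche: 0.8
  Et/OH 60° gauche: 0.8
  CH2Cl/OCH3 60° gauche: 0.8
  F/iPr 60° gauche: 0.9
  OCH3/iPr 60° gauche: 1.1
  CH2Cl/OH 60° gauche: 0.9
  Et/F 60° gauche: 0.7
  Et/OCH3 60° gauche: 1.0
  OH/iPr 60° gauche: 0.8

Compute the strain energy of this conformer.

5.5 kcal/mol

This conformer (staggered): Et–OCH3 gauche, Et–OH gauche, iPr–OCH3 gauche, iPr–F gauche, CH2Cl–F gauche, CH2Cl–OH gauche; 1.0 + 0.8 + 1.1 + 0.9 + 0.8 + 0.9 = 5.5 kcal/mol.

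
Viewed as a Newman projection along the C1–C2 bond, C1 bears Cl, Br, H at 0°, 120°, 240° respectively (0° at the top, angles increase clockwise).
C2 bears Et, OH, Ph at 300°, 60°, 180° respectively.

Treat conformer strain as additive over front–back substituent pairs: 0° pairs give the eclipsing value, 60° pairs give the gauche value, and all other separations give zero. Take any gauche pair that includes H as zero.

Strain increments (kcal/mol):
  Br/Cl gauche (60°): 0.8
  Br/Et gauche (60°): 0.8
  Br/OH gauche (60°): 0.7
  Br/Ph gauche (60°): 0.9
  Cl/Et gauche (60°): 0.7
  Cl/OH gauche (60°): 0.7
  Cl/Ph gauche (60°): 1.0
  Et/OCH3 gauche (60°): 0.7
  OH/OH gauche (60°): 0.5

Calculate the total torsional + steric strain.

3.0 kcal/mol

This conformer (staggered): Cl(0°)/Et(300°) gauche 0.7; Cl(0°)/OH(60°) gauche 0.7; Br(120°)/OH(60°) gauche 0.7; Br(120°)/Ph(180°) gauche 0.9 → 3.0 kcal/mol.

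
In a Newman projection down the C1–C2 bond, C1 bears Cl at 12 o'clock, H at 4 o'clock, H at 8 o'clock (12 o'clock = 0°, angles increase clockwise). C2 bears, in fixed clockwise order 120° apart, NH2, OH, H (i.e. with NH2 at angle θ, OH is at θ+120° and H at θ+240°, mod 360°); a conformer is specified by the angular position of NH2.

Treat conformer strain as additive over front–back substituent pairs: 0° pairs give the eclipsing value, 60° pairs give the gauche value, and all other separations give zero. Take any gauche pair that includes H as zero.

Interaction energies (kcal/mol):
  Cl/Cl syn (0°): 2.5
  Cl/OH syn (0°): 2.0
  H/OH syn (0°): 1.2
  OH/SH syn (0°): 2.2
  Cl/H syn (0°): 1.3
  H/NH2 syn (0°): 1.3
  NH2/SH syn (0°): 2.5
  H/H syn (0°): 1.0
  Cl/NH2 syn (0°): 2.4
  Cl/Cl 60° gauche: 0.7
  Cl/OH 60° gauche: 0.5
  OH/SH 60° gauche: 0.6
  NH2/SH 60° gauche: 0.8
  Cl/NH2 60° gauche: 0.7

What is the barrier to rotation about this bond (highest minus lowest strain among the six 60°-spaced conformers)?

NH2 at 0° is eclipsed. Cl at 0° is eclipsed with NH2 at 0° (2.4); H at 120° is eclipsed with OH at 120° (1.2); H at 240° is eclipsed with H at 240° (1.0). Total 4.6 kcal/mol.
NH2 at 60° is staggered. Cl at 0° is gauche with NH2 at 60° (0.7). Total 0.7 kcal/mol.
NH2 at 120° is eclipsed. Cl at 0° is eclipsed with H at 0° (1.3); H at 120° is eclipsed with NH2 at 120° (1.3); H at 240° is eclipsed with OH at 240° (1.2). Total 3.8 kcal/mol.
NH2 at 180° is staggered. Cl at 0° is gauche with OH at 300° (0.5). Total 0.5 kcal/mol.
NH2 at 240° is eclipsed. Cl at 0° is eclipsed with OH at 0° (2.0); H at 120° is eclipsed with H at 120° (1.0); H at 240° is eclipsed with NH2 at 240° (1.3). Total 4.3 kcal/mol.
NH2 at 300° is staggered. Cl at 0° is gauche with NH2 at 300° (0.7); Cl at 0° is gauche with OH at 60° (0.5). Total 1.2 kcal/mol.
Max at 0° (4.6 kcal/mol), min at 180° (0.5 kcal/mol); barrier = 4.1 kcal/mol.

4.1 kcal/mol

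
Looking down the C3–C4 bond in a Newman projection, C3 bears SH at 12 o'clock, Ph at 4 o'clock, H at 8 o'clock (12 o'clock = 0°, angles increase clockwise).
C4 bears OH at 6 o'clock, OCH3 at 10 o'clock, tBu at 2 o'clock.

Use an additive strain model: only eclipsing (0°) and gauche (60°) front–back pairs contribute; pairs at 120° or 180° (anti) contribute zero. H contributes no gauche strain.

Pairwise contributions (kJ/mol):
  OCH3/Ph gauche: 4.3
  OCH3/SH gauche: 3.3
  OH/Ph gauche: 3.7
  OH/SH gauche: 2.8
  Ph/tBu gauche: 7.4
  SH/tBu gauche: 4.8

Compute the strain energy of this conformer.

19.2 kJ/mol

This conformer (staggered): SH–OCH3 gauche, SH–tBu gauche, Ph–OH gauche, Ph–tBu gauche; 3.3 + 4.8 + 3.7 + 7.4 = 19.2 kJ/mol.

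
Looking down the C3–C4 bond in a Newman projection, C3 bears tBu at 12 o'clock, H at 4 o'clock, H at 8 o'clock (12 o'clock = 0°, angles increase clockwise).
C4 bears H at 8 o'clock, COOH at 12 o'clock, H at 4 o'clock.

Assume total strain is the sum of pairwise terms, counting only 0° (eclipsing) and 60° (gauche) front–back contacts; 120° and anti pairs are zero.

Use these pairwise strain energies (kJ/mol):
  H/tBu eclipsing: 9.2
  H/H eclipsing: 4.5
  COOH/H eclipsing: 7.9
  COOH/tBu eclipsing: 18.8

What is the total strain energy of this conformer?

This conformer is eclipsed. tBu at 0° is eclipsed with COOH at 0° (18.8); H at 120° is eclipsed with H at 120° (4.5); H at 240° is eclipsed with H at 240° (4.5). Total 27.8 kJ/mol.

27.8 kJ/mol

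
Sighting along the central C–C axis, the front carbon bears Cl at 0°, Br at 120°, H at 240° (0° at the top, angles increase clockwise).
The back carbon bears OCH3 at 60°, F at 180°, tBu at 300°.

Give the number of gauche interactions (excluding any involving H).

Non-H gauche pairs: Cl(0°)/OCH3(60°); Cl(0°)/tBu(300°); Br(120°)/OCH3(60°); Br(120°)/F(180°) — 4 interactions.

4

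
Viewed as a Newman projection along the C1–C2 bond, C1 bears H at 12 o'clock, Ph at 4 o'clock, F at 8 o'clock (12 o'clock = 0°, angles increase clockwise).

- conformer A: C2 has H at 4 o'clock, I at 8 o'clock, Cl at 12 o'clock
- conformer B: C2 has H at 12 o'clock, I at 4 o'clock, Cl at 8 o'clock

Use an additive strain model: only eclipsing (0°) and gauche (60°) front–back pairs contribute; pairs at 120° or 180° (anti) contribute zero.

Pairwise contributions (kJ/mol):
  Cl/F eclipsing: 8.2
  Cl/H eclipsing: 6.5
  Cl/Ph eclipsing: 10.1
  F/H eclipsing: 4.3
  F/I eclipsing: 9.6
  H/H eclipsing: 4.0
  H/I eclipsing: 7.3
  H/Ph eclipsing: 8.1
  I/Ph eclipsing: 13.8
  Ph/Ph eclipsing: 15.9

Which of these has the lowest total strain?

A (eclipsed): H–Cl eclipsed, Ph–H eclipsed, F–I eclipsed; 6.5 + 8.1 + 9.6 = 24.2 kJ/mol.
B (eclipsed): H–H eclipsed, Ph–I eclipsed, F–Cl eclipsed; 4.0 + 13.8 + 8.2 = 26.0 kJ/mol.
A has the lowest total (24.2 kJ/mol).

A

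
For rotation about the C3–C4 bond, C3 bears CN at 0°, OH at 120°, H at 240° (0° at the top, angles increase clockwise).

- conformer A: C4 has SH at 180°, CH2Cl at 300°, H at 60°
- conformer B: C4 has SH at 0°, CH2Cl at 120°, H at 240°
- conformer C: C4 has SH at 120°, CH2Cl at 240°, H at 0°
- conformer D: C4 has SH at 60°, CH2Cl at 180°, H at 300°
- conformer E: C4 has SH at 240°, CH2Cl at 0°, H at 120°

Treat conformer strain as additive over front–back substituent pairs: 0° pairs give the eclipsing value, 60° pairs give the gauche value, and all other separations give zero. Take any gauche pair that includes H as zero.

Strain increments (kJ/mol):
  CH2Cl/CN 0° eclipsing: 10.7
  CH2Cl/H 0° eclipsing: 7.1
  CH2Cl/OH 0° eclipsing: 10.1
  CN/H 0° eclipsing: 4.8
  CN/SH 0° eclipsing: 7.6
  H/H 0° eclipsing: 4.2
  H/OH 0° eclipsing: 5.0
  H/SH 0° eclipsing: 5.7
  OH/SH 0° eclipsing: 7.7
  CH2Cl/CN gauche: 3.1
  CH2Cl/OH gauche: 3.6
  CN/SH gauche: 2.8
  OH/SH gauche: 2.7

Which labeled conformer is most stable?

A (staggered): CN(0°)/CH2Cl(300°) gauche 3.1; OH(120°)/SH(180°) gauche 2.7 → 5.8 kJ/mol.
B (eclipsed): CN(0°)/SH(0°) eclipsed 7.6; OH(120°)/CH2Cl(120°) eclipsed 10.1; H(240°)/H(240°) eclipsed 4.2 → 21.9 kJ/mol.
C (eclipsed): CN(0°)/H(0°) eclipsed 4.8; OH(120°)/SH(120°) eclipsed 7.7; H(240°)/CH2Cl(240°) eclipsed 7.1 → 19.6 kJ/mol.
D (staggered): CN(0°)/SH(60°) gauche 2.8; OH(120°)/SH(60°) gauche 2.7; OH(120°)/CH2Cl(180°) gauche 3.6 → 9.1 kJ/mol.
E (eclipsed): CN(0°)/CH2Cl(0°) eclipsed 10.7; OH(120°)/H(120°) eclipsed 5.0; H(240°)/SH(240°) eclipsed 5.7 → 21.4 kJ/mol.
A has the lowest total (5.8 kJ/mol).

A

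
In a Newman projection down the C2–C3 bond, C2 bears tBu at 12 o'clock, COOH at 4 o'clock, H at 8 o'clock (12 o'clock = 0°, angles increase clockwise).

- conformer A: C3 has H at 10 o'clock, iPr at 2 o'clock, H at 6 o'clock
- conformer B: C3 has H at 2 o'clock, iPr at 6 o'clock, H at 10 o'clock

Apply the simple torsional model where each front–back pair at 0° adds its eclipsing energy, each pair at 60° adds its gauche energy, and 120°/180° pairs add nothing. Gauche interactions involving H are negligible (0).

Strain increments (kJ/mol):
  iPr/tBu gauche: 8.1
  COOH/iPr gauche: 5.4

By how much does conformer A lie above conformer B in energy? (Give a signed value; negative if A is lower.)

+8.1 kJ/mol

A (staggered): tBu(0°)/iPr(60°) gauche 8.1; COOH(120°)/iPr(60°) gauche 5.4 → 13.5 kJ/mol.
B (staggered): COOH(120°)/iPr(180°) gauche 5.4 → 5.4 kJ/mol.
E(A) − E(B) = 13.5 − 5.4 = +8.1 kJ/mol.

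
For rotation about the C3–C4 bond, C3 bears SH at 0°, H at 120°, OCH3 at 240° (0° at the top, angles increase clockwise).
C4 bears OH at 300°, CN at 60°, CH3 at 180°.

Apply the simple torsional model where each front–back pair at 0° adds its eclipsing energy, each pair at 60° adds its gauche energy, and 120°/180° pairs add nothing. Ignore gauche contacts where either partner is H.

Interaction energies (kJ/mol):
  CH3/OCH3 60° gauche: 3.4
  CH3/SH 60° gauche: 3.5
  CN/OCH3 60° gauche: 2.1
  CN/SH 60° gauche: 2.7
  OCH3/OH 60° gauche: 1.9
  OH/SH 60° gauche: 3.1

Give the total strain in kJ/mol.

11.1 kJ/mol

This conformer (staggered): SH–OH gauche, SH–CN gauche, OCH3–OH gauche, OCH3–CH3 gauche; 3.1 + 2.7 + 1.9 + 3.4 = 11.1 kJ/mol.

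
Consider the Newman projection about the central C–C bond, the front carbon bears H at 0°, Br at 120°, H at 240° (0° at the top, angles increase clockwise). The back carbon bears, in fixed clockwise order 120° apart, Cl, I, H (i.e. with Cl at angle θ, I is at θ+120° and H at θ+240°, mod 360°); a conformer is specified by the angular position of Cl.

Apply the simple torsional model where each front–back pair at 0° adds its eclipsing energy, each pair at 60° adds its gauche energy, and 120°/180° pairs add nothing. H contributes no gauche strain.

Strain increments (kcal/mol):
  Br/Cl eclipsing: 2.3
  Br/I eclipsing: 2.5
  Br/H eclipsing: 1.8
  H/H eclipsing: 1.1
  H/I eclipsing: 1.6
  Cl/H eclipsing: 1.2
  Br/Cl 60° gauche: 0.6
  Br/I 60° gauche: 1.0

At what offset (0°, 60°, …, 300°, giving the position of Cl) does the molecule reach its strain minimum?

Cl at 0° (eclipsed): H–Cl eclipsed, Br–I eclipsed, H–H eclipsed; 1.2 + 2.5 + 1.1 = 4.8 kcal/mol.
Cl at 60° (staggered): Br–Cl gauche, Br–I gauche; 0.6 + 1.0 = 1.6 kcal/mol.
Cl at 120° (eclipsed): H–H eclipsed, Br–Cl eclipsed, H–I eclipsed; 1.1 + 2.3 + 1.6 = 5.0 kcal/mol.
Cl at 180° (staggered): Br–Cl gauche; 0.6 = 0.6 kcal/mol.
Cl at 240° (eclipsed): H–I eclipsed, Br–H eclipsed, H–Cl eclipsed; 1.6 + 1.8 + 1.2 = 4.6 kcal/mol.
Cl at 300° (staggered): Br–I gauche; 1.0 = 1.0 kcal/mol.
The minimum (0.6 kcal/mol) occurs with Cl at 180°.

180°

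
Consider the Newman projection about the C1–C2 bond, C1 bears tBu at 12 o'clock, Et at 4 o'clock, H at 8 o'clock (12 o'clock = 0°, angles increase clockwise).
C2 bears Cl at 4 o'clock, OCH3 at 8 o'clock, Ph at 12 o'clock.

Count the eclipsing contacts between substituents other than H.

2

Non-H eclipsing pairs: tBu(0°)/Ph(0°); Et(120°)/Cl(120°) — 2 interactions.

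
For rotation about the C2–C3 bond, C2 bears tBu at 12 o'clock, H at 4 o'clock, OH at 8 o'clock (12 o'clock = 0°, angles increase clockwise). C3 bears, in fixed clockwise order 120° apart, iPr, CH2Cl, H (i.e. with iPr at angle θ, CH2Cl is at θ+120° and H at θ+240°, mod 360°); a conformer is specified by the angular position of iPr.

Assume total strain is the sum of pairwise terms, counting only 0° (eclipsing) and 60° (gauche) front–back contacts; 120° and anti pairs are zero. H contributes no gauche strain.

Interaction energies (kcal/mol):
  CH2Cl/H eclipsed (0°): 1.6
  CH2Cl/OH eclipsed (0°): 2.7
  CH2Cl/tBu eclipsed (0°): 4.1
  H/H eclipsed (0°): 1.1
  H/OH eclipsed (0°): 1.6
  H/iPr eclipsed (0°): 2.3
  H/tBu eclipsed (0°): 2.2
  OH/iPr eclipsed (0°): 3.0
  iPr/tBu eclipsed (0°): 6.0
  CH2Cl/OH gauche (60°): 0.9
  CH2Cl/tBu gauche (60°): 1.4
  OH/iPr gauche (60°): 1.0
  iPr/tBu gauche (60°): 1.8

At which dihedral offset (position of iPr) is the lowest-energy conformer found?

60°

iPr at 0° (eclipsed): tBu(0°)/iPr(0°) eclipsed 6.0; H(120°)/CH2Cl(120°) eclipsed 1.6; OH(240°)/H(240°) eclipsed 1.6 → 9.2 kcal/mol.
iPr at 60° (staggered): tBu(0°)/iPr(60°) gauche 1.8; OH(240°)/CH2Cl(180°) gauche 0.9 → 2.7 kcal/mol.
iPr at 120° (eclipsed): tBu(0°)/H(0°) eclipsed 2.2; H(120°)/iPr(120°) eclipsed 2.3; OH(240°)/CH2Cl(240°) eclipsed 2.7 → 7.2 kcal/mol.
iPr at 180° (staggered): tBu(0°)/CH2Cl(300°) gauche 1.4; OH(240°)/iPr(180°) gauche 1.0; OH(240°)/CH2Cl(300°) gauche 0.9 → 3.3 kcal/mol.
iPr at 240° (eclipsed): tBu(0°)/CH2Cl(0°) eclipsed 4.1; H(120°)/H(120°) eclipsed 1.1; OH(240°)/iPr(240°) eclipsed 3.0 → 8.2 kcal/mol.
iPr at 300° (staggered): tBu(0°)/iPr(300°) gauche 1.8; tBu(0°)/CH2Cl(60°) gauche 1.4; OH(240°)/iPr(300°) gauche 1.0 → 4.2 kcal/mol.
The minimum (2.7 kcal/mol) occurs with iPr at 60°.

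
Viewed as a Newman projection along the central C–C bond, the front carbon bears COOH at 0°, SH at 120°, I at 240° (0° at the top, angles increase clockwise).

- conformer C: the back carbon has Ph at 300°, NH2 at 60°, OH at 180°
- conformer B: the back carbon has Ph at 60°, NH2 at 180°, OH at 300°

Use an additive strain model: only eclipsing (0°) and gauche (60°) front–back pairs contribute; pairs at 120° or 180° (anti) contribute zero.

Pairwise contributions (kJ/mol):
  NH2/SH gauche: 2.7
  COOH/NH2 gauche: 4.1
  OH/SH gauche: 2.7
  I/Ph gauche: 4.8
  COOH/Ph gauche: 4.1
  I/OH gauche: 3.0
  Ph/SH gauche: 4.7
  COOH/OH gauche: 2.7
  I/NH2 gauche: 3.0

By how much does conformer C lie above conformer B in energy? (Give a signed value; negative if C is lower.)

C (staggered): COOH(0°)/Ph(300°) gauche 4.1; COOH(0°)/NH2(60°) gauche 4.1; SH(120°)/NH2(60°) gauche 2.7; SH(120°)/OH(180°) gauche 2.7; I(240°)/Ph(300°) gauche 4.8; I(240°)/OH(180°) gauche 3.0 → 21.4 kJ/mol.
B (staggered): COOH(0°)/Ph(60°) gauche 4.1; COOH(0°)/OH(300°) gauche 2.7; SH(120°)/Ph(60°) gauche 4.7; SH(120°)/NH2(180°) gauche 2.7; I(240°)/NH2(180°) gauche 3.0; I(240°)/OH(300°) gauche 3.0 → 20.2 kJ/mol.
E(C) − E(B) = 21.4 − 20.2 = +1.2 kJ/mol.

+1.2 kJ/mol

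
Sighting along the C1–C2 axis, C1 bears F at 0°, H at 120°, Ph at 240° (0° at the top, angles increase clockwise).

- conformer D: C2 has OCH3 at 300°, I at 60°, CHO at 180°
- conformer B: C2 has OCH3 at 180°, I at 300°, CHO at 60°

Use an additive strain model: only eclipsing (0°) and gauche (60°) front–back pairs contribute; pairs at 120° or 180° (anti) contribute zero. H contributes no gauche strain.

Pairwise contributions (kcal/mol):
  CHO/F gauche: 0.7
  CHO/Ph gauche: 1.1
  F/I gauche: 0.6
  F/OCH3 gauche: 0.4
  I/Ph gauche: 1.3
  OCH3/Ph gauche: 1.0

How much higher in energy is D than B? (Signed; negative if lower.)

D (staggered): F(0°)/OCH3(300°) gauche 0.4; F(0°)/I(60°) gauche 0.6; Ph(240°)/OCH3(300°) gauche 1.0; Ph(240°)/CHO(180°) gauche 1.1 → 3.1 kcal/mol.
B (staggered): F(0°)/I(300°) gauche 0.6; F(0°)/CHO(60°) gauche 0.7; Ph(240°)/OCH3(180°) gauche 1.0; Ph(240°)/I(300°) gauche 1.3 → 3.6 kcal/mol.
E(D) − E(B) = 3.1 − 3.6 = -0.5 kcal/mol.

-0.5 kcal/mol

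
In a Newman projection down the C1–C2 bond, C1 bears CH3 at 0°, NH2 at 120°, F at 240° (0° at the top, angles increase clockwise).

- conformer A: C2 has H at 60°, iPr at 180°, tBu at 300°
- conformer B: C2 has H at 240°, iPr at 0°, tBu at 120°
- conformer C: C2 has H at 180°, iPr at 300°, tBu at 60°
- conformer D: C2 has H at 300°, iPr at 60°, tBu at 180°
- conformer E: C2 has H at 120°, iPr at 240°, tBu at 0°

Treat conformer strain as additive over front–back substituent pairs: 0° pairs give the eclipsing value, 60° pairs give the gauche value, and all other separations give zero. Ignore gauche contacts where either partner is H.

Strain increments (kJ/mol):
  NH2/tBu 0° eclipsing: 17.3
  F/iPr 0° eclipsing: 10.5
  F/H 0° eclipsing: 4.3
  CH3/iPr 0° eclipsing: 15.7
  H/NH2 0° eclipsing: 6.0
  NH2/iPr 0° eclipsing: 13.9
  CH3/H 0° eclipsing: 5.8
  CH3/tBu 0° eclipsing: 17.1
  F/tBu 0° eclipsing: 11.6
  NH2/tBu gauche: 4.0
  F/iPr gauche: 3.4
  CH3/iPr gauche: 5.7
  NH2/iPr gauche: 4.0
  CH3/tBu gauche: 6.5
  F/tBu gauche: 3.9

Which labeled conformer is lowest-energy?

D

A is staggered. CH3 at 0° is gauche with tBu at 300° (6.5); NH2 at 120° is gauche with iPr at 180° (4.0); F at 240° is gauche with iPr at 180° (3.4); F at 240° is gauche with tBu at 300° (3.9). Total 17.8 kJ/mol.
B is eclipsed. CH3 at 0° is eclipsed with iPr at 0° (15.7); NH2 at 120° is eclipsed with tBu at 120° (17.3); F at 240° is eclipsed with H at 240° (4.3). Total 37.3 kJ/mol.
C is staggered. CH3 at 0° is gauche with iPr at 300° (5.7); CH3 at 0° is gauche with tBu at 60° (6.5); NH2 at 120° is gauche with tBu at 60° (4.0); F at 240° is gauche with iPr at 300° (3.4). Total 19.6 kJ/mol.
D is staggered. CH3 at 0° is gauche with iPr at 60° (5.7); NH2 at 120° is gauche with iPr at 60° (4.0); NH2 at 120° is gauche with tBu at 180° (4.0); F at 240° is gauche with tBu at 180° (3.9). Total 17.6 kJ/mol.
E is eclipsed. CH3 at 0° is eclipsed with tBu at 0° (17.1); NH2 at 120° is eclipsed with H at 120° (6.0); F at 240° is eclipsed with iPr at 240° (10.5). Total 33.6 kJ/mol.
D has the lowest total (17.6 kJ/mol).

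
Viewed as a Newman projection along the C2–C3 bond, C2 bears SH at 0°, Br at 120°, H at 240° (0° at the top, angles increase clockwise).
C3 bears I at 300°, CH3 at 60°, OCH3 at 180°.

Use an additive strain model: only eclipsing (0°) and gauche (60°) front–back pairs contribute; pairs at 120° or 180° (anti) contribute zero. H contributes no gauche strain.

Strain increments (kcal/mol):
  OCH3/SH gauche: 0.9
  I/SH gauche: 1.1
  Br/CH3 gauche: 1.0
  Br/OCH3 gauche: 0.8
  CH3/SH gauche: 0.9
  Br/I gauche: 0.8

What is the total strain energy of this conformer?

This conformer (staggered): SH–I gauche, SH–CH3 gauche, Br–CH3 gauche, Br–OCH3 gauche; 1.1 + 0.9 + 1.0 + 0.8 = 3.8 kcal/mol.

3.8 kcal/mol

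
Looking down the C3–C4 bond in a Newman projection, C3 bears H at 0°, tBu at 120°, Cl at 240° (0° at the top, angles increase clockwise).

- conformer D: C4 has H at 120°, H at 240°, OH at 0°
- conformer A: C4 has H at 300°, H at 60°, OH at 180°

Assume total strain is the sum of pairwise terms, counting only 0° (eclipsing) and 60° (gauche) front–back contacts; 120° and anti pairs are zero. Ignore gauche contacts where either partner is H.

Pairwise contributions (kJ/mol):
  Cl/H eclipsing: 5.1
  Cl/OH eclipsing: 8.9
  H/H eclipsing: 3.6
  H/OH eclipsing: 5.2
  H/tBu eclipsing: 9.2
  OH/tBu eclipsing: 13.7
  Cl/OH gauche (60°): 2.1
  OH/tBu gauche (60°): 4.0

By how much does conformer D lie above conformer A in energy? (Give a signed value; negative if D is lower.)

D is eclipsed. H at 0° is eclipsed with OH at 0° (5.2); tBu at 120° is eclipsed with H at 120° (9.2); Cl at 240° is eclipsed with H at 240° (5.1). Total 19.5 kJ/mol.
A is staggered. tBu at 120° is gauche with OH at 180° (4.0); Cl at 240° is gauche with OH at 180° (2.1). Total 6.1 kJ/mol.
E(D) − E(A) = 19.5 − 6.1 = +13.4 kJ/mol.

+13.4 kJ/mol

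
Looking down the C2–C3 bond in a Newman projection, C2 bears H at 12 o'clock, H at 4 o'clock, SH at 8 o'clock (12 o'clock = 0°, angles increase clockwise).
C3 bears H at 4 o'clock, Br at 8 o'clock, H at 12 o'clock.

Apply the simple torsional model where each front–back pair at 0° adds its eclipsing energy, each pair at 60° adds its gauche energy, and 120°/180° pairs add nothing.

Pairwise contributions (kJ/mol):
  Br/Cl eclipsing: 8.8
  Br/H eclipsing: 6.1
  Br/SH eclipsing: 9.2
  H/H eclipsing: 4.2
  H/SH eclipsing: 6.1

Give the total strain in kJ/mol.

17.6 kJ/mol

This conformer (eclipsed): H(0°)/H(0°) eclipsed 4.2; H(120°)/H(120°) eclipsed 4.2; SH(240°)/Br(240°) eclipsed 9.2 → 17.6 kJ/mol.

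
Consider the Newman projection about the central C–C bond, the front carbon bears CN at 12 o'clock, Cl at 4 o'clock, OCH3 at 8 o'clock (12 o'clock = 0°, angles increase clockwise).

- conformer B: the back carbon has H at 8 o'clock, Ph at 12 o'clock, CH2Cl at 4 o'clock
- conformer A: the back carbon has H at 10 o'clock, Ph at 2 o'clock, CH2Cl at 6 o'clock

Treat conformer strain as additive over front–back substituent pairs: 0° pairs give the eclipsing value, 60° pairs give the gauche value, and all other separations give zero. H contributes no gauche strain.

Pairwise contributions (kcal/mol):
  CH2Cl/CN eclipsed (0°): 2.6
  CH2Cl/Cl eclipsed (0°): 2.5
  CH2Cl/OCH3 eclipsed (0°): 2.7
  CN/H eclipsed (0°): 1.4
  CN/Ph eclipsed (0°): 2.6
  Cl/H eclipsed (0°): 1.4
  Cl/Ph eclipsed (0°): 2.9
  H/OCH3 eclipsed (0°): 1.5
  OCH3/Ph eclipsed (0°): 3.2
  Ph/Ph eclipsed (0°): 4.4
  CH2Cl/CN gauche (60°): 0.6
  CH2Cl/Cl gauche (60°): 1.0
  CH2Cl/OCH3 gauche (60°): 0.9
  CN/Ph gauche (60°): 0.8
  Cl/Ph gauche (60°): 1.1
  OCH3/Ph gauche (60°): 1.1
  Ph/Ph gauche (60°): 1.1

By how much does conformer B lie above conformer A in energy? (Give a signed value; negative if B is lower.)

+2.8 kcal/mol

B (eclipsed): CN(0°)/Ph(0°) eclipsed 2.6; Cl(120°)/CH2Cl(120°) eclipsed 2.5; OCH3(240°)/H(240°) eclipsed 1.5 → 6.6 kcal/mol.
A (staggered): CN(0°)/Ph(60°) gauche 0.8; Cl(120°)/Ph(60°) gauche 1.1; Cl(120°)/CH2Cl(180°) gauche 1.0; OCH3(240°)/CH2Cl(180°) gauche 0.9 → 3.8 kcal/mol.
E(B) − E(A) = 6.6 − 3.8 = +2.8 kcal/mol.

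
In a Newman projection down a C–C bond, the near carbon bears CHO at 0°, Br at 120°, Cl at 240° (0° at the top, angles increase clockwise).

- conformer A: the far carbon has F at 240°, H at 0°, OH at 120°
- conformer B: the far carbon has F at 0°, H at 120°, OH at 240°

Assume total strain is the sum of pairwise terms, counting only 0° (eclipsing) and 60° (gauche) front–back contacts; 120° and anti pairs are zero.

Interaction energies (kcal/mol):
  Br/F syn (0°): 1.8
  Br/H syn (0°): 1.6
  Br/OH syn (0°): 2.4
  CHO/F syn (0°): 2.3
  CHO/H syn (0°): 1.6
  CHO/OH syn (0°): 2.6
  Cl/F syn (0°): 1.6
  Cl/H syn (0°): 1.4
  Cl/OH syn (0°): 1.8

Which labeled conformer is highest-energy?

B

A (eclipsed): CHO–H eclipsed, Br–OH eclipsed, Cl–F eclipsed; 1.6 + 2.4 + 1.6 = 5.6 kcal/mol.
B (eclipsed): CHO–F eclipsed, Br–H eclipsed, Cl–OH eclipsed; 2.3 + 1.6 + 1.8 = 5.7 kcal/mol.
B has the highest total (5.7 kcal/mol).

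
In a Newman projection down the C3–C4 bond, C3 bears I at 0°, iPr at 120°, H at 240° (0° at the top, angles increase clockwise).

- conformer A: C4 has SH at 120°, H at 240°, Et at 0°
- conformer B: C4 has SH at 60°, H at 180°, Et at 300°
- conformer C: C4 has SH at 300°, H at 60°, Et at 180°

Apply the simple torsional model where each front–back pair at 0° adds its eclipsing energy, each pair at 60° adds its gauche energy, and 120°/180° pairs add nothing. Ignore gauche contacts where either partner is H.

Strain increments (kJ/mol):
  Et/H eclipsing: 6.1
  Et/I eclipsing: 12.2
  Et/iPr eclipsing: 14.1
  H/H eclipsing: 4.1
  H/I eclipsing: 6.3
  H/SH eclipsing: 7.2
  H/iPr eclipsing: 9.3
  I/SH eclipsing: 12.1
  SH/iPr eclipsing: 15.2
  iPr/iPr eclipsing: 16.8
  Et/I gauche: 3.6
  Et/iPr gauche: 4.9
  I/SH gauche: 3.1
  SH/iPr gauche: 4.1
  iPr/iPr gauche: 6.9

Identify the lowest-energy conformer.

A is eclipsed. I at 0° is eclipsed with Et at 0° (12.2); iPr at 120° is eclipsed with SH at 120° (15.2); H at 240° is eclipsed with H at 240° (4.1). Total 31.5 kJ/mol.
B is staggered. I at 0° is gauche with SH at 60° (3.1); I at 0° is gauche with Et at 300° (3.6); iPr at 120° is gauche with SH at 60° (4.1). Total 10.8 kJ/mol.
C is staggered. I at 0° is gauche with SH at 300° (3.1); iPr at 120° is gauche with Et at 180° (4.9). Total 8.0 kJ/mol.
C has the lowest total (8.0 kJ/mol).

C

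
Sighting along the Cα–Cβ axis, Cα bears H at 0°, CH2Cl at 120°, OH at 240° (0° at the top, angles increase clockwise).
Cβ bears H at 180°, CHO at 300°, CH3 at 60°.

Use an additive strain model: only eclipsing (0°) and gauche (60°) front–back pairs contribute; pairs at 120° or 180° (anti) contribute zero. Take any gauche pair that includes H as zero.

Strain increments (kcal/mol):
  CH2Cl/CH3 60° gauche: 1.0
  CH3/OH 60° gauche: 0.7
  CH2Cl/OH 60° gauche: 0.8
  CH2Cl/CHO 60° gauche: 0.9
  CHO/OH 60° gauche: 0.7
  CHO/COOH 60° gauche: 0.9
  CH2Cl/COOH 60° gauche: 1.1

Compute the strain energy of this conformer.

This conformer (staggered): CH2Cl(120°)/CH3(60°) gauche 1.0; OH(240°)/CHO(300°) gauche 0.7 → 1.7 kcal/mol.

1.7 kcal/mol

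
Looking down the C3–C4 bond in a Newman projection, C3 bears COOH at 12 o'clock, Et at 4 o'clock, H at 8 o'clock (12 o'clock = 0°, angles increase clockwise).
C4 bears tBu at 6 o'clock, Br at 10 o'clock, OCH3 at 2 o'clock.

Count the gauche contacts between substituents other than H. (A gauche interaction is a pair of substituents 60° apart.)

4

Non-H gauche pairs: COOH(0°)/Br(300°); COOH(0°)/OCH3(60°); Et(120°)/tBu(180°); Et(120°)/OCH3(60°) — 4 interactions.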